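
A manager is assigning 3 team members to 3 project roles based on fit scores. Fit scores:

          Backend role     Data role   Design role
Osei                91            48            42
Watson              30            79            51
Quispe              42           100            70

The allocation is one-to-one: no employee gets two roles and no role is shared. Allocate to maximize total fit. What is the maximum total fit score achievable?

Maximum total: 242 pts

Optimal: Osei→Backend role (91 pts), Watson→Design role (51 pts), Quispe→Data role (100 pts) — total 91+51+100 = 242 pts.
Next-best assignment: Osei→Backend role, Watson→Data role, Quispe→Design role = 240 pts.
Swapping Osei↔Quispe (Osei→Data role 48 pts, Quispe→Backend role 42 pts) loses 101.
Checked against all permutations: 242 pts is optimal.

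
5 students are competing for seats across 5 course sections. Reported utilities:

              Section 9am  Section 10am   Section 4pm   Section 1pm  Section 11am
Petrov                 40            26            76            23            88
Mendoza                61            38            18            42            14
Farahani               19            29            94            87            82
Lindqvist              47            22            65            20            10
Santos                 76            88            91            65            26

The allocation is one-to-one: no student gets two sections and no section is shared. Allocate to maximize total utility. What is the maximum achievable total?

Maximum total: 389 points

This is a one-to-one assignment (maximum-weight bipartite matching).
Optimal: Petrov→Section 11am (88 points), Mendoza→Section 9am (61 points), Farahani→Section 1pm (87 points), Lindqvist→Section 4pm (65 points), Santos→Section 10am (88 points) — total 88+61+87+65+88 = 389 points.
Column-greedy (each section in turn goes to its best remaining student) gives 241 points, worse by 148.
Next-best assignment: Petrov→Section 11am, Mendoza→Section 1pm, Farahani→Section 4pm, Lindqvist→Section 9am, Santos→Section 10am = 359 points.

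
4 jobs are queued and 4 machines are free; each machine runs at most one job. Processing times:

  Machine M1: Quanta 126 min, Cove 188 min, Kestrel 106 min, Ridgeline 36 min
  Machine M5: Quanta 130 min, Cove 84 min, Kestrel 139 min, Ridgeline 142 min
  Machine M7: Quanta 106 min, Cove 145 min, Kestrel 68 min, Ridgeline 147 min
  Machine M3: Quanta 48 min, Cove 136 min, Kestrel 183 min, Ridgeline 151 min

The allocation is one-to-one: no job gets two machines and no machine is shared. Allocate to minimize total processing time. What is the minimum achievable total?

Minimum total: 236 min

Optimal: Quanta→Machine M3 (48 min), Cove→Machine M5 (84 min), Kestrel→Machine M7 (68 min), Ridgeline→Machine M1 (36 min) — total 48+84+68+36 = 236 min.
Next-best assignment: Quanta→Machine M3, Cove→Machine M7, Kestrel→Machine M5, Ridgeline→Machine M1 = 368 min.
Swapping Cove↔Ridgeline (Cove→Machine M1 188 min, Ridgeline→Machine M5 142 min) adds 210.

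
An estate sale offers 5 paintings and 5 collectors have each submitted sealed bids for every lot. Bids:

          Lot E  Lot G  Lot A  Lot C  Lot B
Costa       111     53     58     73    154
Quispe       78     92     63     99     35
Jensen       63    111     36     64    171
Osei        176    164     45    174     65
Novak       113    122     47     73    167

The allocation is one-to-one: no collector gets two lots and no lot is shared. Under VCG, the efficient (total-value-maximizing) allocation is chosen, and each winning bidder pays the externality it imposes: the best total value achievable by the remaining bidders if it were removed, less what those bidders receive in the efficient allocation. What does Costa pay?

Efficient allocation: Costa→Lot E ($111), Quispe→Lot A ($63), Jensen→Lot B ($171), Osei→Lot C ($174), Novak→Lot G ($122); total welfare W = $641.
Costa receives Lot E at value $111, so the others get W − 111 = $530.
Without Costa: best allocation of the remaining 4 bidders over all 5 lots is Quispe→Lot C ($99), Jensen→Lot B ($171), Osei→Lot E ($176), Novak→Lot G ($122), total $568.
VCG payment = (others' best without Costa) − (others' welfare with Costa) = 568 − 530 = $38.

Costa pays $38.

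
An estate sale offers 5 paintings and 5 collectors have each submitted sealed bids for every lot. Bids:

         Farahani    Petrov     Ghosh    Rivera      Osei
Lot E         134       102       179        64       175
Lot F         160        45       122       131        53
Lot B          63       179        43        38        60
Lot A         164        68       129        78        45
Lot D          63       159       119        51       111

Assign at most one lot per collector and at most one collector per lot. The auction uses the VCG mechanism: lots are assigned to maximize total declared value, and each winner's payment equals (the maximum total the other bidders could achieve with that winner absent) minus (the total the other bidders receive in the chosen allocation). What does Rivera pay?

Rivera pays $6.

Efficient allocation: Farahani→Lot A ($164), Petrov→Lot B ($179), Ghosh→Lot D ($119), Rivera→Lot F ($131), Osei→Lot E ($175); total welfare W = $768.
Rivera receives Lot F at value $131, so the others get W − 131 = $637.
Without Rivera: best allocation of the remaining 4 bidders over all 5 lots is Farahani→Lot F ($160), Petrov→Lot B ($179), Ghosh→Lot A ($129), Osei→Lot E ($175), total $643.
VCG payment = (others' best without Rivera) − (others' welfare with Rivera) = 643 − 637 = $6.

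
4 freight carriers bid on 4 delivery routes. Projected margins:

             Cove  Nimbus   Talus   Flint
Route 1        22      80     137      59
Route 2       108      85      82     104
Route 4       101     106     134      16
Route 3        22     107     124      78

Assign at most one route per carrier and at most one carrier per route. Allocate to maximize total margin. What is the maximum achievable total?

Treat this as an assignment problem: match each carrier to one route.
Optimal: Cove→Route 4 ($101k), Nimbus→Route 3 ($107k), Talus→Route 1 ($137k), Flint→Route 2 ($104k) — total 101+107+137+104 = $449k.
Max-entry greedy (repeatedly take the single best remaining cell) gives $368k, worse by 81.
Next-best assignment: Cove→Route 2, Nimbus→Route 4, Talus→Route 1, Flint→Route 3 = $429k.

Maximum total: $449k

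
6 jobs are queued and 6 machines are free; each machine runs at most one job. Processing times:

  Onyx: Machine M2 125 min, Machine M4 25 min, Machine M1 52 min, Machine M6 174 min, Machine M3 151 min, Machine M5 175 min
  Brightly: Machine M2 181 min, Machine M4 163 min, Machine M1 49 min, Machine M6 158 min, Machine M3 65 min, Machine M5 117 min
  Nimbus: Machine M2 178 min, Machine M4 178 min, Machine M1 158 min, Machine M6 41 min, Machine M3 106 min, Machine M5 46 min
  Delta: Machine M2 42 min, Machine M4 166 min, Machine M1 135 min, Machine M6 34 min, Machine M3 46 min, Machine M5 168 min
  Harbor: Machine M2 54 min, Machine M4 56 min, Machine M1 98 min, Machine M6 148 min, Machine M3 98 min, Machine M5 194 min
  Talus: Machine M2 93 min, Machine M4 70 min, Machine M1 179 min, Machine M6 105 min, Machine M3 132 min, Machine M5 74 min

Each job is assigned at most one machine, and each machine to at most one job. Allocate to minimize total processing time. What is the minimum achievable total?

Optimal: Onyx→Machine M4 (25 min), Brightly→Machine M1 (49 min), Nimbus→Machine M6 (41 min), Delta→Machine M3 (46 min), Harbor→Machine M2 (54 min), Talus→Machine M5 (74 min) — total 25+49+41+46+54+74 = 289 min.
Column-greedy (each machine in turn goes to its cheapest remaining job) gives 329 min, worse by 40.
No other one-to-one assignment undercuts 289 min.

Minimum total: 289 min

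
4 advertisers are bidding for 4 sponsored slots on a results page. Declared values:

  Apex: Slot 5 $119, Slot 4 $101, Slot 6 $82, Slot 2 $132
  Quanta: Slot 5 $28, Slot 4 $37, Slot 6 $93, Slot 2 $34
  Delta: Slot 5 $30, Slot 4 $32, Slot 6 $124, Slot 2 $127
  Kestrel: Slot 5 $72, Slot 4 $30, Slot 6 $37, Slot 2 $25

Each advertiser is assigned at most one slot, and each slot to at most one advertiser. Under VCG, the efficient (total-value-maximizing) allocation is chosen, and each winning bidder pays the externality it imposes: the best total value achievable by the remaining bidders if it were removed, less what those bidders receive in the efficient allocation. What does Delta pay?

Delta pays $31.

Efficient allocation: Apex→Slot 4 ($101), Quanta→Slot 6 ($93), Delta→Slot 2 ($127), Kestrel→Slot 5 ($72); total welfare W = $393.
Delta receives Slot 2 at value $127, so the others get W − 127 = $266.
Without Delta: best allocation of the remaining 3 bidders over all 4 slots is Apex→Slot 2 ($132), Quanta→Slot 6 ($93), Kestrel→Slot 5 ($72), total $297.
VCG payment = (others' best without Delta) − (others' welfare with Delta) = 297 − 266 = $31.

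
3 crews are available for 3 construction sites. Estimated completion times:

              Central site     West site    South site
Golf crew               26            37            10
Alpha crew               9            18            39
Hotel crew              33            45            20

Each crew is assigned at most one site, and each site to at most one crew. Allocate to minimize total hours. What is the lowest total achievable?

Optimal: Golf crew→South site (10 hours), Alpha crew→West site (18 hours), Hotel crew→Central site (33 hours) — total 10+18+33 = 61 hours.
Row-greedy (each crew in turn takes its cheapest remaining site) gives 64 hours, worse by 3.
Next-best assignment: Golf crew→Central site, Alpha crew→West site, Hotel crew→South site = 64 hours.
Checked against all permutations: 61 hours is optimal.

Min total: 61 hours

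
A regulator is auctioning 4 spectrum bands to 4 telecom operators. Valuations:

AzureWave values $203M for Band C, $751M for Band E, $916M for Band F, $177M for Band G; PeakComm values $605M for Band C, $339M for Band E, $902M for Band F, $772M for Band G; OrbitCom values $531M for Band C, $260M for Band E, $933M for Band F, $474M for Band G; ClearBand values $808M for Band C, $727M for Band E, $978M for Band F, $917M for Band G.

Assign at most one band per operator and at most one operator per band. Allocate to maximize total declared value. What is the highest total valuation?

Max total: $3264M

This is the linear assignment problem.
Optimal: AzureWave→Band E ($751M), PeakComm→Band G ($772M), OrbitCom→Band F ($933M), ClearBand→Band C ($808M) — total 751+772+933+808 = $3264M.
Row-greedy (each operator in turn takes its best remaining band) gives $2946M, worse by 318.
Checked against all permutations: $3264M is optimal.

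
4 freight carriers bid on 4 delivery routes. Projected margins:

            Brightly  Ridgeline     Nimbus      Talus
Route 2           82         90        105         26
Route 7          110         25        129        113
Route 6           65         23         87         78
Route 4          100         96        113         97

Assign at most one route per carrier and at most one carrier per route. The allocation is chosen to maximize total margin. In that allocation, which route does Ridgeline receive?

Optimal: Brightly→Route 4 ($100k), Ridgeline→Route 2 ($90k), Nimbus→Route 7 ($129k), Talus→Route 6 ($78k) — total 100+90+129+78 = $397k.
Column-greedy (each route in turn goes to its best remaining carrier) gives $379k, worse by 18.
Next-best assignment: Brightly→Route 7, Ridgeline→Route 2, Nimbus→Route 4, Talus→Route 6 = $391k.
Ridgeline's own top route is Route 4 ($96k), but forcing Ridgeline→Route 4 and reassigning the rest optimally gives only $389k — worse by 8.

Ridgeline receives Route 2.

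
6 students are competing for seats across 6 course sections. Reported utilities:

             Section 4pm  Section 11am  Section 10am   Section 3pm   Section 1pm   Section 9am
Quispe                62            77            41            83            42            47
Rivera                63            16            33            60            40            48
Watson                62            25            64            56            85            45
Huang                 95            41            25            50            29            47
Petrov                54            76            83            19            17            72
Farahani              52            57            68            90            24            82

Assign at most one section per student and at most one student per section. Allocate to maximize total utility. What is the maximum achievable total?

This is the linear assignment problem.
Optimal: Quispe→Section 11am (77 points), Rivera→Section 3pm (60 points), Watson→Section 1pm (85 points), Huang→Section 4pm (95 points), Petrov→Section 10am (83 points), Farahani→Section 9am (82 points) — total 77+60+85+95+83+82 = 482 points.
Column-greedy (each section in turn goes to its best remaining student) gives 478 points, worse by 4.
Next-best assignment: Quispe→Section 11am, Rivera→Section 9am, Watson→Section 1pm, Huang→Section 4pm, Petrov→Section 10am, Farahani→Section 3pm = 478 points.
Swapping Quispe↔Petrov (Quispe→Section 10am 41 points, Petrov→Section 11am 76 points) loses 43.

Maximum total: 482 points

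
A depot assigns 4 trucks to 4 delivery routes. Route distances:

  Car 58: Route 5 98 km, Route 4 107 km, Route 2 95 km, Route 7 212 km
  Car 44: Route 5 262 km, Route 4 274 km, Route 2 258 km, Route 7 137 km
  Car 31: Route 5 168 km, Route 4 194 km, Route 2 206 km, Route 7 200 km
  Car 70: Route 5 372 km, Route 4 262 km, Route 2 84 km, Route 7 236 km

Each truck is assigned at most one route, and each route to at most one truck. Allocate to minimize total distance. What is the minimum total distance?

Optimal: Car 58→Route 4 (107 km), Car 44→Route 7 (137 km), Car 31→Route 5 (168 km), Car 70→Route 2 (84 km) — total 107+137+168+84 = 496 km.
Min-entry greedy (repeatedly take the single cheapest remaining cell) gives 513 km, worse by 17.
Swapping Car 44↔Car 31 (Car 44→Route 5 262 km, Car 31→Route 7 200 km) adds 157.

Minimum total: 496 km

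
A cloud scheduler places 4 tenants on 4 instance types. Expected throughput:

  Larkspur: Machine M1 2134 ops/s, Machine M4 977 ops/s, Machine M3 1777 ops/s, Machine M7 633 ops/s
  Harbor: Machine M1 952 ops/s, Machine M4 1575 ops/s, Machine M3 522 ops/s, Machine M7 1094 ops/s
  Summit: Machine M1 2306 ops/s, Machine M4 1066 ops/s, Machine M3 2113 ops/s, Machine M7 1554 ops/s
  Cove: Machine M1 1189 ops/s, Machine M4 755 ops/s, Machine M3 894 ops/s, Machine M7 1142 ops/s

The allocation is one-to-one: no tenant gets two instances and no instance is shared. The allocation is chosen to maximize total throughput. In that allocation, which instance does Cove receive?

Cove receives Machine M7.

This is a one-to-one assignment (maximum-weight bipartite matching).
Optimal: Larkspur→Machine M1 (2134 ops/s), Harbor→Machine M4 (1575 ops/s), Summit→Machine M3 (2113 ops/s), Cove→Machine M7 (1142 ops/s) — total 2134+1575+2113+1142 = 6964 ops/s.
Column-greedy (each instance in turn goes to its best remaining tenant) gives 6800 ops/s, worse by 164.
No other one-to-one assignment exceeds 6964 ops/s.
Cove's own top instance is Machine M1 (1189 ops/s), but forcing Cove→Machine M1 and reassigning the rest optimally gives only 6095 ops/s — worse by 869.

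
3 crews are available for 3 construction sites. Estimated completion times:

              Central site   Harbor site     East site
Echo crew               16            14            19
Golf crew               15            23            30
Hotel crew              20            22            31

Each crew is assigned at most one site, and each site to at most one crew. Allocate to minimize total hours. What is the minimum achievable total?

Min total: 56 hours

This is the linear assignment problem.
Optimal: Echo crew→East site (19 hours), Golf crew→Central site (15 hours), Hotel crew→Harbor site (22 hours) — total 19+15+22 = 56 hours.
Row-greedy (each crew in turn takes its cheapest remaining site) gives 60 hours, worse by 4.
Next-best assignment: Echo crew→Harbor site, Golf crew→Central site, Hotel crew→East site = 60 hours.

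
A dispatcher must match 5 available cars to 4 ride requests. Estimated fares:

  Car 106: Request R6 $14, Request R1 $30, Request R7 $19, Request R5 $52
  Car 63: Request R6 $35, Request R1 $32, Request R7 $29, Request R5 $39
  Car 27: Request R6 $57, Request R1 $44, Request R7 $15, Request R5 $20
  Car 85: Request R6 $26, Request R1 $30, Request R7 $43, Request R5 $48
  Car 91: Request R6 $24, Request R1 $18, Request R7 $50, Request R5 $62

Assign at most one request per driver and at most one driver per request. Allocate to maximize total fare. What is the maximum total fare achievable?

Optimal: Car 27→Request R6 ($57), Car 63→Request R1 ($32), Car 85→Request R7 ($43), Car 91→Request R5 ($62) — total 57+32+43+62 = $194.
Row-greedy (each driver in turn takes its best remaining request) gives $174, worse by 20.
Swapping Car 27↔Car 63 (Car 27→Request R1 $44, Car 63→Request R6 $35) loses 10.
No other one-to-one assignment exceeds $194.

Maximum total: $194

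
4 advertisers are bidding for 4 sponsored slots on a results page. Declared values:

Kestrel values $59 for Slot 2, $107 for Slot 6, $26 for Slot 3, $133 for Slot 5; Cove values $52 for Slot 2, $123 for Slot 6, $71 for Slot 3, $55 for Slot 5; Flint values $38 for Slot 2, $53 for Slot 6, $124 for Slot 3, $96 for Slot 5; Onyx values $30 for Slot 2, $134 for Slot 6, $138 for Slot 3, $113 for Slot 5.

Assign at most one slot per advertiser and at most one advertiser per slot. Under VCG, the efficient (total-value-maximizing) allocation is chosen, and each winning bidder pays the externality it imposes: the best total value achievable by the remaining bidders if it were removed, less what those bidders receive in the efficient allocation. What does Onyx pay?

Onyx pays $71.

Efficient allocation: Kestrel→Slot 5 ($133), Cove→Slot 2 ($52), Flint→Slot 3 ($124), Onyx→Slot 6 ($134); total welfare W = $443.
Onyx receives Slot 6 at value $134, so the others get W − 134 = $309.
Without Onyx: best allocation of the remaining 3 bidders over all 4 slots is Kestrel→Slot 5 ($133), Cove→Slot 6 ($123), Flint→Slot 3 ($124), total $380.
VCG payment = (others' best without Onyx) − (others' welfare with Onyx) = 380 − 309 = $71.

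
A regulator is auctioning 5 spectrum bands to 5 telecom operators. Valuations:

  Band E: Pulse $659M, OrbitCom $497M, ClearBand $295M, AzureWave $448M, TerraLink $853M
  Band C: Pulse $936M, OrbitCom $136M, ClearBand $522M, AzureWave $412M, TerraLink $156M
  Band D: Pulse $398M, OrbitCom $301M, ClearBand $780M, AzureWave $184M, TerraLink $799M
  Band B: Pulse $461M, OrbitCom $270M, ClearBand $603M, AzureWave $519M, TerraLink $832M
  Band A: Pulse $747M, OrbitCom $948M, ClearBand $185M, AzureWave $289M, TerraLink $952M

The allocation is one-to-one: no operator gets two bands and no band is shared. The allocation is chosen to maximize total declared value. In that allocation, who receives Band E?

TerraLink receives Band E.

Optimal: Pulse→Band C ($936M), OrbitCom→Band A ($948M), ClearBand→Band D ($780M), AzureWave→Band B ($519M), TerraLink→Band E ($853M) — total 936+948+780+519+853 = $4036M.
Next-best assignment: Pulse→Band C, OrbitCom→Band A, ClearBand→Band D, AzureWave→Band E, TerraLink→Band B = $3944M.
Swapping ClearBand↔TerraLink (ClearBand→Band E $295M, TerraLink→Band D $799M) loses 539.
Every other assignment is strictly worse.
TerraLink's own top band is Band A ($952M), but forcing TerraLink→Band A and reassigning the rest optimally gives only $3684M — worse by 352.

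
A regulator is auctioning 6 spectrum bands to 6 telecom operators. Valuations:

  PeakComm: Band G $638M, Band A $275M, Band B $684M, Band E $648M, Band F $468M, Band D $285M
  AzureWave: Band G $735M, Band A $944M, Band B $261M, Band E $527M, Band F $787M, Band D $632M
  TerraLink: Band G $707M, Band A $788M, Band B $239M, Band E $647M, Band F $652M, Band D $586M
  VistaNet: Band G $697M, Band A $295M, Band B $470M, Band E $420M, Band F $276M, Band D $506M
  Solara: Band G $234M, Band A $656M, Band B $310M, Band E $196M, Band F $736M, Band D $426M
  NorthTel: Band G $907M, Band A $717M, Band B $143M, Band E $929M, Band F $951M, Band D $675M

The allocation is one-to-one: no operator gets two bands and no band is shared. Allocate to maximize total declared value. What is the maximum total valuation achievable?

Maximum total: $4576M

Optimal: PeakComm→Band B ($684M), AzureWave→Band A ($944M), TerraLink→Band D ($586M), VistaNet→Band G ($697M), Solara→Band F ($736M), NorthTel→Band E ($929M) — total 684+944+586+697+736+929 = $4576M.
Row-greedy (each operator in turn takes its best remaining band) gives $4506M, worse by 70.
Every other assignment is strictly worse.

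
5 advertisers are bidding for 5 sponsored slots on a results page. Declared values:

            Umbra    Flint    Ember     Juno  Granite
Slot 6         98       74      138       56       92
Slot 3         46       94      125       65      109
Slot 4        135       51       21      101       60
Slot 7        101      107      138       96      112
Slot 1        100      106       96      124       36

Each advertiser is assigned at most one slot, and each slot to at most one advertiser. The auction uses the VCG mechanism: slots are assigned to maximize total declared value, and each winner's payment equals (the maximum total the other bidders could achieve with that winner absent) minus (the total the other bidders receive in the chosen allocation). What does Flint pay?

Flint pays $3.

Efficient allocation: Umbra→Slot 4 ($135), Flint→Slot 7 ($107), Ember→Slot 6 ($138), Juno→Slot 1 ($124), Granite→Slot 3 ($109); total welfare W = $613.
Flint receives Slot 7 at value $107, so the others get W − 107 = $506.
Without Flint: best allocation of the remaining 4 bidders over all 5 slots is Umbra→Slot 4 ($135), Ember→Slot 6 ($138), Juno→Slot 1 ($124), Granite→Slot 7 ($112), total $509.
VCG payment = (others' best without Flint) − (others' welfare with Flint) = 509 − 506 = $3.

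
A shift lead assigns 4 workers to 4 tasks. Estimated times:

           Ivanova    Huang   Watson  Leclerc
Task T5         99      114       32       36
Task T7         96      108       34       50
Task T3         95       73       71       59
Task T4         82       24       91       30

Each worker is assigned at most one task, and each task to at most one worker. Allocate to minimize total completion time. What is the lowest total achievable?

This is the linear assignment problem.
Optimal: Ivanova→Task T3 (95 min), Huang→Task T4 (24 min), Watson→Task T7 (34 min), Leclerc→Task T5 (36 min) — total 95+24+34+36 = 189 min.

Minimum total: 189 min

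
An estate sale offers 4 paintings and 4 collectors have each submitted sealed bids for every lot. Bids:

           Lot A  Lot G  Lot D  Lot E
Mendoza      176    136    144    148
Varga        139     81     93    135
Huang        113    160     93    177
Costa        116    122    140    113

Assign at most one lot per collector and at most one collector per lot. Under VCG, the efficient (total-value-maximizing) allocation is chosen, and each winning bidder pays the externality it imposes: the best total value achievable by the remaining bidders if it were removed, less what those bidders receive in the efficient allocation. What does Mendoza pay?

Mendoza pays $21.

Efficient allocation: Mendoza→Lot A ($176), Varga→Lot E ($135), Huang→Lot G ($160), Costa→Lot D ($140); total welfare W = $611.
Mendoza receives Lot A at value $176, so the others get W − 176 = $435.
Without Mendoza: best allocation of the remaining 3 bidders over all 4 lots is Varga→Lot A ($139), Huang→Lot E ($177), Costa→Lot D ($140), total $456.
VCG payment = (others' best without Mendoza) − (others' welfare with Mendoza) = 456 − 435 = $21.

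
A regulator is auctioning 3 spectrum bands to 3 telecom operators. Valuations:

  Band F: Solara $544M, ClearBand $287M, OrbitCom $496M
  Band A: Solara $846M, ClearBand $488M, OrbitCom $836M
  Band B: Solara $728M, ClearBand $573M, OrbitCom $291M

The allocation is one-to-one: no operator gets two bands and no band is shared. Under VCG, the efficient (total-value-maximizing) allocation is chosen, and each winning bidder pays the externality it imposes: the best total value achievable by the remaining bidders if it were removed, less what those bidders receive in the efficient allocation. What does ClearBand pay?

ClearBand pays $184M.

Efficient allocation: Solara→Band F ($544M), ClearBand→Band B ($573M), OrbitCom→Band A ($836M); total welfare W = $1953M.
ClearBand receives Band B at value $573M, so the others get W − 573 = $1380M.
Without ClearBand: best allocation of the remaining 2 bidders over all 3 bands is Solara→Band B ($728M), OrbitCom→Band A ($836M), total $1564M.
VCG payment = (others' best without ClearBand) − (others' welfare with ClearBand) = 1564 − 1380 = $184M.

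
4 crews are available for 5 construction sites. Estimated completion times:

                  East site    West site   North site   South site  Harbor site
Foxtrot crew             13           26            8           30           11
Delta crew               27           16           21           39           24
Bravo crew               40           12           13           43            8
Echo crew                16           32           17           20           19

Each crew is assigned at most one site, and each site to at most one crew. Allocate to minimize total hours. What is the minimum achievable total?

Optimal: Foxtrot crew→North site (8 hours), Delta crew→West site (16 hours), Bravo crew→Harbor site (8 hours), Echo crew→East site (16 hours) — total 8+16+8+16 = 48 hours.
Column-greedy (each site in turn goes to its cheapest remaining crew) gives 81 hours, worse by 33.
Next-best assignment: Foxtrot crew→North site, Delta crew→West site, Bravo crew→Harbor site, Echo crew→South site = 52 hours.
Checked against all permutations: 48 hours is optimal.

Minimum total: 48 hours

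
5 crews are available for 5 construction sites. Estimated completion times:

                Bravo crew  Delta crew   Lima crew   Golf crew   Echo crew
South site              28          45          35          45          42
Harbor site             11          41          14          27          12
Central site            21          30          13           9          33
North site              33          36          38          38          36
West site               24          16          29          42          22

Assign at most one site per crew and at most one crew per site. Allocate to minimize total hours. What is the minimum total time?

Minimum total: 103 hours

Optimal: Bravo crew→South site (28 hours), Delta crew→West site (16 hours), Lima crew→Harbor site (14 hours), Golf crew→Central site (9 hours), Echo crew→North site (36 hours) — total 28+16+14+9+36 = 103 hours.
Row-greedy (each crew in turn takes its cheapest remaining site) gives 120 hours, worse by 17.
Swapping Lima crew↔Delta crew (Lima crew→West site 29 hours, Delta crew→Harbor site 41 hours) adds 40.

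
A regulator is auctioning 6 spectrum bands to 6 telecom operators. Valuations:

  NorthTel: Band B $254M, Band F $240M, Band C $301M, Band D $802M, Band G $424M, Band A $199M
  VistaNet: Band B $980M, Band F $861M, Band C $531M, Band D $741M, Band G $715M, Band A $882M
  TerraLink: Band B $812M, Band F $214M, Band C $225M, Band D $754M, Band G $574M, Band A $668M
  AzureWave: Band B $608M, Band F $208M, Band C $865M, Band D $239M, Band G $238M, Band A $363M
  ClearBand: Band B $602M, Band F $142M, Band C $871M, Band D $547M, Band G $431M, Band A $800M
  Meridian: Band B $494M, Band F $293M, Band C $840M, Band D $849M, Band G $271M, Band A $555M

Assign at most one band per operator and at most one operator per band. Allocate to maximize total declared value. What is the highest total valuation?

Optimal: NorthTel→Band G ($424M), VistaNet→Band F ($861M), TerraLink→Band B ($812M), AzureWave→Band C ($865M), ClearBand→Band A ($800M), Meridian→Band D ($849M) — total 424+861+812+865+800+849 = $4611M.
Column-greedy (each band in turn goes to its best remaining operator) gives $3883M, worse by 728.
Next-best assignment: NorthTel→Band D, VistaNet→Band F, TerraLink→Band G, AzureWave→Band B, ClearBand→Band A, Meridian→Band C = $4485M.
Swapping NorthTel↔AzureWave (NorthTel→Band C $301M, AzureWave→Band G $238M) loses 750.
Every other assignment is strictly worse.

Max total: $4611M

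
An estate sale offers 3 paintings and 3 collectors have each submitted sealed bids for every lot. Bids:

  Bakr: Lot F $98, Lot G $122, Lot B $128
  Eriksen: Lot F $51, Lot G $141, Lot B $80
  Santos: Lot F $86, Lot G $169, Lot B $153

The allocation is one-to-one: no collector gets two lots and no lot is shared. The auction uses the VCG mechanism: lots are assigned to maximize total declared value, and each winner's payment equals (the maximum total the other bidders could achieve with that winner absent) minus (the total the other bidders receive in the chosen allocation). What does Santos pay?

Efficient allocation: Bakr→Lot F ($98), Eriksen→Lot G ($141), Santos→Lot B ($153); total welfare W = $392.
Santos receives Lot B at value $153, so the others get W − 153 = $239.
Without Santos: best allocation of the remaining 2 bidders over all 3 lots is Bakr→Lot B ($128), Eriksen→Lot G ($141), total $269.
VCG payment = (others' best without Santos) − (others' welfare with Santos) = 269 − 239 = $30.

Santos pays $30.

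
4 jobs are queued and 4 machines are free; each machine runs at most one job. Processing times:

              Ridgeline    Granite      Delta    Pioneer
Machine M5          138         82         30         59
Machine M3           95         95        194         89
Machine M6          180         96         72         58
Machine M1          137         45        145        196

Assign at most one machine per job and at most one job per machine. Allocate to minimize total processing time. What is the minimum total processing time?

Treat this as an assignment problem: match each job to one machine.
Optimal: Ridgeline→Machine M3 (95 min), Granite→Machine M1 (45 min), Delta→Machine M5 (30 min), Pioneer→Machine M6 (58 min) — total 95+45+30+58 = 228 min.
Column-greedy (each machine in turn goes to its cheapest remaining job) gives 352 min, worse by 124.
Next-best assignment: Ridgeline→Machine M3, Granite→Machine M1, Delta→Machine M6, Pioneer→Machine M5 = 271 min.
Every other assignment is strictly worse.

Min total: 228 min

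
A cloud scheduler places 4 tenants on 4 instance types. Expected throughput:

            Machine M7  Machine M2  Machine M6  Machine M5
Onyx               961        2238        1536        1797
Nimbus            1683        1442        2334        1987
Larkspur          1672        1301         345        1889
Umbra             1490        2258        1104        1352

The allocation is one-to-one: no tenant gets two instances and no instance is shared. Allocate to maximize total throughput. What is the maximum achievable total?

Max total: 8061 ops/s

Treat this as an assignment problem: match each tenant to one instance.
Optimal: Onyx→Machine M5 (1797 ops/s), Nimbus→Machine M6 (2334 ops/s), Larkspur→Machine M7 (1672 ops/s), Umbra→Machine M2 (2258 ops/s) — total 1797+2334+1672+2258 = 8061 ops/s.
Column-greedy (each instance in turn goes to its best remaining tenant) gives 7366 ops/s, worse by 695.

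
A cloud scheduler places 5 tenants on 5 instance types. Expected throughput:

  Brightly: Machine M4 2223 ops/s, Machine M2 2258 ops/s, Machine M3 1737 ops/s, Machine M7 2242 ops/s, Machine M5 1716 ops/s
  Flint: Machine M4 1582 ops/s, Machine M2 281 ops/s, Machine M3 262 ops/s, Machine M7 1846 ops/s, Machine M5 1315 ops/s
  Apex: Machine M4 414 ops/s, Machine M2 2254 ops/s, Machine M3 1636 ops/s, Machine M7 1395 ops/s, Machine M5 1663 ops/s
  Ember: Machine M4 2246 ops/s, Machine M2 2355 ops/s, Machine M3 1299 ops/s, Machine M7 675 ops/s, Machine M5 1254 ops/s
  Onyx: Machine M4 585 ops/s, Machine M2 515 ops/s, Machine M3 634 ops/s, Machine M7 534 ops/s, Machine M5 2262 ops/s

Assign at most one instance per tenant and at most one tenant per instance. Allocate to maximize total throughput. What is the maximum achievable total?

Max total: 10345 ops/s

This is the linear assignment problem.
Optimal: Brightly→Machine M3 (1737 ops/s), Flint→Machine M7 (1846 ops/s), Apex→Machine M2 (2254 ops/s), Ember→Machine M4 (2246 ops/s), Onyx→Machine M5 (2262 ops/s) — total 1737+1846+2254+2246+2262 = 10345 ops/s.
Max-entry greedy (repeatedly take the single best remaining cell) gives 10077 ops/s, worse by 268.
Swapping Brightly↔Ember (Brightly→Machine M4 2223 ops/s, Ember→Machine M3 1299 ops/s) loses 461.
Every other assignment is strictly worse.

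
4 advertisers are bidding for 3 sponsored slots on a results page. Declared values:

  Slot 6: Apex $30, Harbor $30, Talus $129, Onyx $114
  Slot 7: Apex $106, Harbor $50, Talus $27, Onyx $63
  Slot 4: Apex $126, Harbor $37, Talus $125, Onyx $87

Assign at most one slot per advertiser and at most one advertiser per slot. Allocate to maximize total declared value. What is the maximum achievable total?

Optimal: Onyx→Slot 6 ($114), Apex→Slot 7 ($106), Talus→Slot 4 ($125) — total 114+106+125 = $345.
Row-greedy (each advertiser in turn takes its best remaining slot) gives $305, worse by 40.
Checked against all permutations: $345 is optimal.

Max total: $345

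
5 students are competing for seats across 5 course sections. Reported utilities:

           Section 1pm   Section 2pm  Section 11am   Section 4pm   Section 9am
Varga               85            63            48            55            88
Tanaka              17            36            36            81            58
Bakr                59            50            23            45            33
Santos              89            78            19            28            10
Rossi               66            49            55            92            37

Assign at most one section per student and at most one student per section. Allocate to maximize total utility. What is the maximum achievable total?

Optimal: Varga→Section 9am (88 points), Tanaka→Section 4pm (81 points), Bakr→Section 2pm (50 points), Santos→Section 1pm (89 points), Rossi→Section 11am (55 points) — total 88+81+50+89+55 = 363 points.
Column-greedy (each section in turn goes to its best remaining student) gives 321 points, worse by 42.
Next-best assignment: Varga→Section 9am, Tanaka→Section 4pm, Bakr→Section 1pm, Santos→Section 2pm, Rossi→Section 11am = 361 points.
Swapping Bakr↔Santos (Bakr→Section 1pm 59 points, Santos→Section 2pm 78 points) loses 2.
Every other assignment is strictly worse.

Maximum total: 363 points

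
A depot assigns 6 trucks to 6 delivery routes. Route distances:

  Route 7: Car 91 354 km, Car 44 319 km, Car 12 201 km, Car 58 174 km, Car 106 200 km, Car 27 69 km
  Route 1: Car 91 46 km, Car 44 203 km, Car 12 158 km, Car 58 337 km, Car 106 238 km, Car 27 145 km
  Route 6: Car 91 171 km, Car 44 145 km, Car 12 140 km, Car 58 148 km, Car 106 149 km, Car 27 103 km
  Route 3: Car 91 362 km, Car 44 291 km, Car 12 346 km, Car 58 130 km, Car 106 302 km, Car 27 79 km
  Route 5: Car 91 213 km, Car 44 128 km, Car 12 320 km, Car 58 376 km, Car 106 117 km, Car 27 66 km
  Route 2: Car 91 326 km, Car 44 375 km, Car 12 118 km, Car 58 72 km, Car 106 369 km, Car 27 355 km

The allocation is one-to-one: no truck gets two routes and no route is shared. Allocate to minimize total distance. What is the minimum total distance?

Treat this as an assignment problem: match each truck to one route.
Optimal: Car 91→Route 1 (46 km), Car 44→Route 6 (145 km), Car 12→Route 2 (118 km), Car 58→Route 3 (130 km), Car 106→Route 5 (117 km), Car 27→Route 7 (69 km) — total 46+145+118+130+117+69 = 625 km.
Row-greedy (each truck in turn takes its cheapest remaining route) gives 640 km, worse by 15.
Next-best assignment: Car 91→Route 1, Car 44→Route 5, Car 12→Route 2, Car 58→Route 3, Car 106→Route 6, Car 27→Route 7 = 640 km.
Swapping Car 91↔Car 27 (Car 91→Route 7 354 km, Car 27→Route 1 145 km) adds 384.
Every other assignment is strictly worse.

Minimum total: 625 km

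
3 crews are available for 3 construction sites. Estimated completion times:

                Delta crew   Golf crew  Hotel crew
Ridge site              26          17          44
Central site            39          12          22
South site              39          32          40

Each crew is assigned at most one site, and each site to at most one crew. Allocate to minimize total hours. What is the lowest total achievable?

This is the linear assignment problem.
Optimal: Delta crew→Ridge site (26 hours), Golf crew→Central site (12 hours), Hotel crew→South site (40 hours) — total 26+12+40 = 78 hours.
Swapping Delta crew↔Golf crew (Delta crew→Central site 39 hours, Golf crew→Ridge site 17 hours) adds 18.
Checked against all permutations: 78 hours is optimal.

Min total: 78 hours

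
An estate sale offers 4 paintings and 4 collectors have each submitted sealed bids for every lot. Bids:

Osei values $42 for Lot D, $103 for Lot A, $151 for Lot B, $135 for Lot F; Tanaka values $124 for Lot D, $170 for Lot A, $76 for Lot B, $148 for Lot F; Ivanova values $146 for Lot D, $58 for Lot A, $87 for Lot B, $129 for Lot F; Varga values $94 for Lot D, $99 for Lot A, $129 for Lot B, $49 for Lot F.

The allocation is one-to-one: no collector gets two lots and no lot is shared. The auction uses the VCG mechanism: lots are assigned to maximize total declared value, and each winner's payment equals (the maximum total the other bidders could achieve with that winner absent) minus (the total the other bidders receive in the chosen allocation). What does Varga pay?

Varga pays $16.

Efficient allocation: Osei→Lot F ($135), Tanaka→Lot A ($170), Ivanova→Lot D ($146), Varga→Lot B ($129); total welfare W = $580.
Varga receives Lot B at value $129, so the others get W − 129 = $451.
Without Varga: best allocation of the remaining 3 bidders over all 4 lots is Osei→Lot B ($151), Tanaka→Lot A ($170), Ivanova→Lot D ($146), total $467.
VCG payment = (others' best without Varga) − (others' welfare with Varga) = 467 − 451 = $16.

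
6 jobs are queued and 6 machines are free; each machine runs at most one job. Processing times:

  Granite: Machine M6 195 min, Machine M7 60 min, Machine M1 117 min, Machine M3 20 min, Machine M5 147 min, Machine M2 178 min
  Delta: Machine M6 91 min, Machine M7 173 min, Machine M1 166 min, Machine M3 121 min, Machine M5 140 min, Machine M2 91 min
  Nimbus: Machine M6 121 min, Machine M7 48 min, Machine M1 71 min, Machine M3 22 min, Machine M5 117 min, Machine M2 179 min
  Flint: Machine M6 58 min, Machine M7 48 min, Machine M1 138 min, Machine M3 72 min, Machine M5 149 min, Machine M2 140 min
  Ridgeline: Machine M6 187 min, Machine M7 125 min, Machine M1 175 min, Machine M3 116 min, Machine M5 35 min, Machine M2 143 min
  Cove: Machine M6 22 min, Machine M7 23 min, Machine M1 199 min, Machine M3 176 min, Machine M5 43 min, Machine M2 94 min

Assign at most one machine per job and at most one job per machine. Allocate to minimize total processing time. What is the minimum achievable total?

Optimal: Granite→Machine M3 (20 min), Delta→Machine M2 (91 min), Nimbus→Machine M1 (71 min), Flint→Machine M7 (48 min), Ridgeline→Machine M5 (35 min), Cove→Machine M6 (22 min) — total 20+91+71+48+35+22 = 287 min.
Row-greedy (each job in turn takes its cheapest remaining machine) gives 426 min, worse by 139.
Next-best assignment: Granite→Machine M3, Delta→Machine M2, Nimbus→Machine M1, Flint→Machine M6, Ridgeline→Machine M5, Cove→Machine M7 = 298 min.
Swapping Nimbus↔Delta (Nimbus→Machine M2 179 min, Delta→Machine M1 166 min) adds 183.

Minimum total: 287 min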